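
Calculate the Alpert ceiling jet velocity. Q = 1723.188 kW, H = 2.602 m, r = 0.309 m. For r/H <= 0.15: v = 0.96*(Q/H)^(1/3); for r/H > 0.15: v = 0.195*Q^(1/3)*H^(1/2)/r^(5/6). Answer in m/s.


r/H = 0.309 / 2.602 = 0.11875
r/H <= 0.15, so v = 0.96*(Q/H)^(1/3)
Q/H = 662.26
(Q/H)^(1/3) = 8.7165
v = 0.96 * 8.7165 = 8.3678 m/s

8.3678 m/s


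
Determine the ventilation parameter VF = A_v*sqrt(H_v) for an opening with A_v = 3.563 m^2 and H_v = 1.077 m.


sqrt(H_v) = 1.0378
VF = 3.563 * 1.0378 = 3.6976 m^(5/2)

3.6976 m^(5/2)


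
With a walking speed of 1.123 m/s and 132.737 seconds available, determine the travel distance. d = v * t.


d = 1.123 * 132.737 = 149.06 m

149.06 m


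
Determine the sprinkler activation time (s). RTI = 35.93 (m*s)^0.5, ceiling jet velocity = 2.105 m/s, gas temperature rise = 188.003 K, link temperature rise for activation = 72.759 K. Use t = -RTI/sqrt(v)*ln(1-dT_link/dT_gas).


dT_link/dT_gas = 0.38701
ln(1 - 0.38701) = -0.48941
t = -35.93 / sqrt(2.105) * -0.48941 = 12.120 s

12.120 s


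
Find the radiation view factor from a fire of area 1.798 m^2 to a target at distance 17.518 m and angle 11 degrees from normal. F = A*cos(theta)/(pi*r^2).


cos(11 deg) = 0.98163
pi*r^2 = 964.09
F = 1.798 * 0.98163 / 964.09 = 0.0018307

0.0018307


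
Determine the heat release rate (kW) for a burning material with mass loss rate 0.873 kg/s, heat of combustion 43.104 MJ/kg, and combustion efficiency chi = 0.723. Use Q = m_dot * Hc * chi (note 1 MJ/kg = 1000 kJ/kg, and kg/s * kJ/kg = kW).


Hc = 43.104 MJ/kg = 43.104 * 1000 kJ/kg = 43104 kJ/kg
Q = 0.873 kg/s * 43104 kJ/kg * 0.723 = 27206 kW

27206 kW


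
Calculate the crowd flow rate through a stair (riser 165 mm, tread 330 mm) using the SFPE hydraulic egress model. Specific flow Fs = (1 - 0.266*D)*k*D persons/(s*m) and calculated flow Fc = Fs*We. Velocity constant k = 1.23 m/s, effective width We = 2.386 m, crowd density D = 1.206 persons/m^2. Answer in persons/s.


1 - 0.266*D = 1 - 0.266*1.206 = 0.67920
Fs = 0.67920 * 1.23 * 1.206 = 1.0075 persons/(s*m)
Fc = 1.0075 * 2.386 = 2.4039 persons/s

2.4039 persons/s


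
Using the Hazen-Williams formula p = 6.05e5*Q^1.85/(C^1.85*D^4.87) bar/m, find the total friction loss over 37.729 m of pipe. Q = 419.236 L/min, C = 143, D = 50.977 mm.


Q^1.85 = 71047
C^1.85 = 9713.4
D^4.87 = 2.0650e+08
p/m = 0.021430 bar/m
p_total = 0.021430 * 37.729 = 0.80853 bar

0.80853 bar


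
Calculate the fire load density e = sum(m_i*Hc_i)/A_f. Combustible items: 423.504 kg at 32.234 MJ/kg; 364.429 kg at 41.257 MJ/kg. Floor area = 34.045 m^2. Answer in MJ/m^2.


Total energy = 423.504*32.234 + 364.429*41.257
= 13651.23 + 15035.25
= 28686.48 MJ
e = 28686.48 / 34.045 = 842.60 MJ/m^2

842.60 MJ/m^2


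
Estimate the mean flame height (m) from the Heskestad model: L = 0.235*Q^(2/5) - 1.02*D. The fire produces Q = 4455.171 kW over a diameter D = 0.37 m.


Q^(2/5) = 28.810
0.235 * Q^(2/5) = 6.7704
1.02 * D = 0.37740
L = 6.3930 m

6.3930 m


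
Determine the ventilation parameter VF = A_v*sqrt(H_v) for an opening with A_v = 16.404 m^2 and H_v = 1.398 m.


sqrt(H_v) = 1.1824
VF = 16.404 * 1.1824 = 19.396 m^(5/2)

19.396 m^(5/2)


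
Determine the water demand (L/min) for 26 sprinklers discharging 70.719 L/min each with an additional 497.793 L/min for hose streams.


Sprinkler demand = 26 * 70.719 = 1838.694 L/min
Total = 1838.694 + 497.793 = 2336.487 L/min

2336.487 L/min


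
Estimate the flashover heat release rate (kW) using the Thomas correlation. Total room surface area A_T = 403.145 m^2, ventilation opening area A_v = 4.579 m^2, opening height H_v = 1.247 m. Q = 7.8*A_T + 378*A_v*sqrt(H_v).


7.8*A_T = 3144.531
sqrt(H_v) = 1.1167
378*A_v*sqrt(H_v) = 1932.8
Q = 3144.531 + 1932.8 = 5077.4 kW

5077.4 kW


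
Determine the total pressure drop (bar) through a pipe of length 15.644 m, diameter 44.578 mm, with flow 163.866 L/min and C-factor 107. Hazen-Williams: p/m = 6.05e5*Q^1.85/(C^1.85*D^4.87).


Q^1.85 = 12497
C^1.85 = 5680.2
D^4.87 = 1.0745e+08
p/m = 0.012387 bar/m
p_total = 0.012387 * 15.644 = 0.19379 bar

0.19379 bar


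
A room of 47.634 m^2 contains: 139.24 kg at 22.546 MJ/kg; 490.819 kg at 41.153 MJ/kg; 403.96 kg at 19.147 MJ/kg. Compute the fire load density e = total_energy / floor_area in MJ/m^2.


Total energy = 139.24*22.546 + 490.819*41.153 + 403.96*19.147
= 3139.305 + 20198.67 + 7734.622
= 31072.60 MJ
e = 31072.60 / 47.634 = 652.32 MJ/m^2

652.32 MJ/m^2


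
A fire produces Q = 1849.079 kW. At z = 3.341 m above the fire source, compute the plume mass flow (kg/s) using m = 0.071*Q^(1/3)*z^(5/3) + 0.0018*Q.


Q^(1/3) = 12.274
z^(5/3) = 7.4667
First term = 0.071 * 12.274 * 7.4667 = 6.5069
Second term = 0.0018 * 1849.079 = 3.3283
m = 9.8352 kg/s

9.8352 kg/s


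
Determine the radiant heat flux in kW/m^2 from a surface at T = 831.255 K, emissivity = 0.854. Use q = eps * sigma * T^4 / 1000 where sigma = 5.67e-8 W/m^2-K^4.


T^4 = 4.7746e+11
q = 0.854 * 5.67e-8 * 4.7746e+11 / 1000 = 23.119 kW/m^2

23.119 kW/m^2


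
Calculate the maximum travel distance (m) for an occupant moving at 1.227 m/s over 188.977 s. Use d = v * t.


d = 1.227 * 188.977 = 231.87 m

231.87 m


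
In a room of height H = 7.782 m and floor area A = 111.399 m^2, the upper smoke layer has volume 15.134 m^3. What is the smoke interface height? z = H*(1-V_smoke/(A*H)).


V/(A*H) = 0.017457
1 - 0.017457 = 0.98254
z = 7.782 * 0.98254 = 7.6461 m

7.6461 m


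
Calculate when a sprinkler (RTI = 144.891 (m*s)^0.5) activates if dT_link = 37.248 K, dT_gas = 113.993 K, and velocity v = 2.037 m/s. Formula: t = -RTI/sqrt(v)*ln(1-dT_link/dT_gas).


dT_link/dT_gas = 0.32676
ln(1 - 0.32676) = -0.39565
t = -144.891 / sqrt(2.037) * -0.39565 = 40.166 s

40.166 s


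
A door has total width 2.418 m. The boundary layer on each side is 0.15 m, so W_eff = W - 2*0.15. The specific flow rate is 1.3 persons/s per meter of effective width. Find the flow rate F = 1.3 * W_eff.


W_eff = 2.418 - 0.30 = 2.118 m
F = 1.3 * 2.118 = 2.7534 persons/s

2.7534 persons/s


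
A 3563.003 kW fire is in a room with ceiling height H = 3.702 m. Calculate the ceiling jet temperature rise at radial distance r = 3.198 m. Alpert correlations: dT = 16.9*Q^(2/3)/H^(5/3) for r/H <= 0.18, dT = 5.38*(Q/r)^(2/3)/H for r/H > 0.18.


r/H = 3.198 / 3.702 = 0.86386
r/H > 0.18, so dT = 5.38*(Q/r)^(2/3)/H
Q/r = 1114.1
(Q/r)^(2/3) = 107.47
dT = 5.38 * 107.47 / 3.702 = 156.18 K

156.18 K


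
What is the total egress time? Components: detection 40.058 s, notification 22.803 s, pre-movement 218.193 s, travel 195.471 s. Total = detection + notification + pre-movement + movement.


Total = 40.058 + 22.803 + 218.193 + 195.471 = 476.525 s

476.525 s


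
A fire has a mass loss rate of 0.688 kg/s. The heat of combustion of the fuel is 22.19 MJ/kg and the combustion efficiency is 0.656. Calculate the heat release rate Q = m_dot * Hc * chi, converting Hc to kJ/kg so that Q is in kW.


Hc = 22.19 MJ/kg = 22.19 * 1000 kJ/kg = 22190 kJ/kg
Q = 0.688 kg/s * 22190 kJ/kg * 0.656 = 10015 kW

10015 kW


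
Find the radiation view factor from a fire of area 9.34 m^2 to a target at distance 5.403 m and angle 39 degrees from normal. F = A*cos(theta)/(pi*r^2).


cos(39 deg) = 0.77715
pi*r^2 = 91.711
F = 9.34 * 0.77715 / 91.711 = 0.079146

0.079146


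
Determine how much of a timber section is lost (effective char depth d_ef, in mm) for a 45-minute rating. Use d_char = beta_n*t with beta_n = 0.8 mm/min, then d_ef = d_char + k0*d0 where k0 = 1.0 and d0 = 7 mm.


d_char = 0.8 * 45 = 36 mm
d_ef = 36 + 1.0*7 = 43 mm

43 mm


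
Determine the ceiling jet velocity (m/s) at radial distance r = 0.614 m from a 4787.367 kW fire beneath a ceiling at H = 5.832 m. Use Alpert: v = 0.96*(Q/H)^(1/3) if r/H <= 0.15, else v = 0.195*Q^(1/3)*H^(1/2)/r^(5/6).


r/H = 0.614 / 5.832 = 0.10528
r/H <= 0.15, so v = 0.96*(Q/H)^(1/3)
Q/H = 820.88
(Q/H)^(1/3) = 9.3632
v = 0.96 * 9.3632 = 8.9887 m/s

8.9887 m/s


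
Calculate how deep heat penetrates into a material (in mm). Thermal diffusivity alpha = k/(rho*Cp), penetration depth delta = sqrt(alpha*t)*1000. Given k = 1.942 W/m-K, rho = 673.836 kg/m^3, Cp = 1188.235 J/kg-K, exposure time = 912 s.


alpha = 1.942 / (673.836 * 1188.235) = 2.4255e-06 m^2/s
alpha * t = 0.0022120
delta = sqrt(0.0022120) * 1000 = 47.032 mm

47.032 mm


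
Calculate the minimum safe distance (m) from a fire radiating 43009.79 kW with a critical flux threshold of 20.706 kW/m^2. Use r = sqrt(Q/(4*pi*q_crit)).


4*pi*q_crit = 260.20
Q/(4*pi*q_crit) = 165.30
r = sqrt(165.30) = 12.857 m

12.857 m


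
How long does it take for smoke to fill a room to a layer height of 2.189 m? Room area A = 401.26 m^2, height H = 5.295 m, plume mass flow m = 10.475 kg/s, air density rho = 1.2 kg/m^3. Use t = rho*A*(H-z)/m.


H - z = 3.106 m
t = 1.2 * 401.26 * 3.106 / 10.475 = 142.78 s

142.78 s


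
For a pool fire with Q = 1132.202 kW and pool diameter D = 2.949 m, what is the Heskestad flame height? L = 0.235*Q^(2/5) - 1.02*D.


Q^(2/5) = 16.656
0.235 * Q^(2/5) = 3.9141
1.02 * D = 3.0080
L = 0.90617 m

0.90617 m


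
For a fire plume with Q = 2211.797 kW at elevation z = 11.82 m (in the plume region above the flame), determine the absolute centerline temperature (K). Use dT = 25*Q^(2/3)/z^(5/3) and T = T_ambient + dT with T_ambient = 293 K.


Q^(2/3) = 169.76
z^(5/3) = 61.333
dT = 25 * 169.76 / 61.333 = 69.195 K
T = 293 + 69.195 = 362.19 K

362.19 K


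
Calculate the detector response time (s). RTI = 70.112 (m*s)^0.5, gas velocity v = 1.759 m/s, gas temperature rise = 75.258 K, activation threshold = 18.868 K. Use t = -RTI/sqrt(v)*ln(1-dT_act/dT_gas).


dT_act/dT_gas = 0.25071
ln(1 - 0.25071) = -0.28863
t = -70.112 / sqrt(1.759) * -0.28863 = 15.258 s

15.258 s


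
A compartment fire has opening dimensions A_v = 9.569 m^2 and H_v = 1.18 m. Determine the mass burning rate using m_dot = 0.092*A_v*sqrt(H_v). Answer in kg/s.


sqrt(H_v) = 1.0863
m_dot = 0.092 * 9.569 * 1.0863 = 0.95630 kg/s

0.95630 kg/s


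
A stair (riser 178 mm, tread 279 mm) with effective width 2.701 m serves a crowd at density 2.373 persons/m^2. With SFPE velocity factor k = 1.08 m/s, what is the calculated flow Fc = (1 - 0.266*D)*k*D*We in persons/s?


1 - 0.266*D = 1 - 0.266*2.373 = 0.36878
Fs = 0.36878 * 1.08 * 2.373 = 0.94513 persons/(s*m)
Fc = 0.94513 * 2.701 = 2.5528 persons/s

2.5528 persons/s


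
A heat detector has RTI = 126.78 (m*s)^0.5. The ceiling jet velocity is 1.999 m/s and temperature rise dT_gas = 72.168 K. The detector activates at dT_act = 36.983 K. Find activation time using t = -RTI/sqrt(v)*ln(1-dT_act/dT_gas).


dT_act/dT_gas = 0.51246
ln(1 - 0.51246) = -0.71838
t = -126.78 / sqrt(1.999) * -0.71838 = 64.416 s

64.416 s


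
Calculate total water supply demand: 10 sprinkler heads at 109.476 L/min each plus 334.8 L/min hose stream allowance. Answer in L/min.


Sprinkler demand = 10 * 109.476 = 1094.76 L/min
Total = 1094.76 + 334.8 = 1429.56 L/min

1429.56 L/min


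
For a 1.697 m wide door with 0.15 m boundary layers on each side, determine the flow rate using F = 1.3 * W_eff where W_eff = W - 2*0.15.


W_eff = 1.697 - 0.30 = 1.397 m
F = 1.3 * 1.397 = 1.8161 persons/s

1.8161 persons/s


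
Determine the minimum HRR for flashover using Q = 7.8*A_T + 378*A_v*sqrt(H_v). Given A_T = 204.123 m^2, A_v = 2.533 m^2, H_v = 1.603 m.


7.8*A_T = 1592.2
sqrt(H_v) = 1.2661
378*A_v*sqrt(H_v) = 1212.3
Q = 1592.2 + 1212.3 = 2804.4 kW

2804.4 kW


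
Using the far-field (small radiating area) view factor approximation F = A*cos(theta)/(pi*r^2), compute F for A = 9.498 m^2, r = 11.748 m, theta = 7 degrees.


cos(7 deg) = 0.99255
pi*r^2 = 433.59
F = 9.498 * 0.99255 / 433.59 = 0.021742

0.021742


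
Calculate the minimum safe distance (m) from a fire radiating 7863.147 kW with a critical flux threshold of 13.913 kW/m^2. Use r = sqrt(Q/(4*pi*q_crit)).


4*pi*q_crit = 174.84
Q/(4*pi*q_crit) = 44.974
r = sqrt(44.974) = 6.7063 m

6.7063 m


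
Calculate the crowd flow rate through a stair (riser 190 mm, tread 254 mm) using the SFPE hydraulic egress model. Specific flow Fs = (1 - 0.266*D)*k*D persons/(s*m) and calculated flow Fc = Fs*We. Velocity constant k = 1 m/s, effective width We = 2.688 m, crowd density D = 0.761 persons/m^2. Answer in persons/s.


1 - 0.266*D = 1 - 0.266*0.761 = 0.79757
Fs = 0.79757 * 1 * 0.761 = 0.60695 persons/(s*m)
Fc = 0.60695 * 2.688 = 1.6315 persons/s

1.6315 persons/s


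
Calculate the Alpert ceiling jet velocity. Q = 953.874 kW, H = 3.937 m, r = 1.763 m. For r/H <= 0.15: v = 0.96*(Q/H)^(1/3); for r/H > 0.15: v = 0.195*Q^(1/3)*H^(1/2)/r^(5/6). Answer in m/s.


r/H = 1.763 / 3.937 = 0.44780
r/H > 0.15, so v = 0.195*Q^(1/3)*H^(1/2)/r^(5/6)
Q^(1/3) = 9.8438
H^(1/2) = 1.9842
r^(5/6) = 1.6040
v = 0.195 * 9.8438 * 1.9842 / 1.6040 = 2.3745 m/s

2.3745 m/s


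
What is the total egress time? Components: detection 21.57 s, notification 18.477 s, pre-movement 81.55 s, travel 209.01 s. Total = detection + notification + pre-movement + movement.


Total = 21.57 + 18.477 + 81.55 + 209.01 = 330.607 s

330.607 s


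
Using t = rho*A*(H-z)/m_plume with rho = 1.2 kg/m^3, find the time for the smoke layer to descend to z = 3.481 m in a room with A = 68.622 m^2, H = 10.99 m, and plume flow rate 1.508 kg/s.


H - z = 7.509 m
t = 1.2 * 68.622 * 7.509 / 1.508 = 410.04 s

410.04 s


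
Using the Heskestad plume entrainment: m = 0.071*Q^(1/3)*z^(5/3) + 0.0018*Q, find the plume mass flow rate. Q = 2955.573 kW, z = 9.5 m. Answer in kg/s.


Q^(1/3) = 14.351
z^(5/3) = 42.613
First term = 0.071 * 14.351 * 42.613 = 43.419
Second term = 0.0018 * 2955.573 = 5.3200
m = 48.739 kg/s

48.739 kg/s


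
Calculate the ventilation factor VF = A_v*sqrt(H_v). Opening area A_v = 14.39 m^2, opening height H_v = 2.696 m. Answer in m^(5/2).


sqrt(H_v) = 1.6420
VF = 14.39 * 1.6420 = 23.628 m^(5/2)

23.628 m^(5/2)


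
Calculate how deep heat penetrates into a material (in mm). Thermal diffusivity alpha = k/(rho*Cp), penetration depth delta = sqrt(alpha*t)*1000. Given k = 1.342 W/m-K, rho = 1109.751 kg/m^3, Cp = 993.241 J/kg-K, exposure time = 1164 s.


alpha = 1.342 / (1109.751 * 993.241) = 1.2175e-06 m^2/s
alpha * t = 0.0014172
delta = sqrt(0.0014172) * 1000 = 37.645 mm

37.645 mm


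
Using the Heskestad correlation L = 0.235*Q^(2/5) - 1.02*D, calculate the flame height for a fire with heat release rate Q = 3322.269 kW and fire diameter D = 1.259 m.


Q^(2/5) = 25.620
0.235 * Q^(2/5) = 6.0206
1.02 * D = 1.2842
L = 4.7364 m

4.7364 m


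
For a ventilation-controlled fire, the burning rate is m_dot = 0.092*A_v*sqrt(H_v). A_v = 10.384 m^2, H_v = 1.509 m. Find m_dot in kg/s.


sqrt(H_v) = 1.2284
m_dot = 0.092 * 10.384 * 1.2284 = 1.1735 kg/s

1.1735 kg/s


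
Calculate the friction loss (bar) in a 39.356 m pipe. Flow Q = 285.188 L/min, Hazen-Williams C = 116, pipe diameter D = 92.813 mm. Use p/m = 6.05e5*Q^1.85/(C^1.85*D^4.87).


Q^1.85 = 34833
C^1.85 = 6595.5
D^4.87 = 3.8217e+09
p/m = 0.00083608 bar/m
p_total = 0.00083608 * 39.356 = 0.032905 bar

0.032905 bar


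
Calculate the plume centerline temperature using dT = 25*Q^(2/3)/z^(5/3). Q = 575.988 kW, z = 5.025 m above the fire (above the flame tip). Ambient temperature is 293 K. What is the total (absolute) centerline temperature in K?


Q^(2/3) = 69.227
z^(5/3) = 14.742
dT = 25 * 69.227 / 14.742 = 117.40 K
T = 293 + 117.40 = 410.40 K

410.40 K


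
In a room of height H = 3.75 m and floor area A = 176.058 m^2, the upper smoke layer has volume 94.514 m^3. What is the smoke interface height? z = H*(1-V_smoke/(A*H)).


V/(A*H) = 0.14316
1 - 0.14316 = 0.85684
z = 3.75 * 0.85684 = 3.2132 m

3.2132 m


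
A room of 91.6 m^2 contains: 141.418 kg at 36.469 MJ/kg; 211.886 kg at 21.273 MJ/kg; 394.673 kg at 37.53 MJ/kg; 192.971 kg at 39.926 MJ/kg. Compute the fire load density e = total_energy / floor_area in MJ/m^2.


Total energy = 141.418*36.469 + 211.886*21.273 + 394.673*37.53 + 192.971*39.926
= 5157.373 + 4507.451 + 14812.08 + 7704.560
= 32181.46 MJ
e = 32181.46 / 91.6 = 351.33 MJ/m^2

351.33 MJ/m^2


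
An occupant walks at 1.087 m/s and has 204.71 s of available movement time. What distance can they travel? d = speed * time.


d = 1.087 * 204.71 = 222.52 m

222.52 m


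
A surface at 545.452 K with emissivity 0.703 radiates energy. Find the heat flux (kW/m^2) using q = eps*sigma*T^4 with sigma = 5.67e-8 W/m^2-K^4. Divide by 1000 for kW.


T^4 = 8.8517e+10
q = 0.703 * 5.67e-8 * 8.8517e+10 / 1000 = 3.5283 kW/m^2

3.5283 kW/m^2


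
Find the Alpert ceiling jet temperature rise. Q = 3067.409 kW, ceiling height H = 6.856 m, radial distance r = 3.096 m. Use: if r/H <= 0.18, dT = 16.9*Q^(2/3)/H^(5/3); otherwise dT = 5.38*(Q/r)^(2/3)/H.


r/H = 3.096 / 6.856 = 0.45158
r/H > 0.18, so dT = 5.38*(Q/r)^(2/3)/H
Q/r = 990.77
(Q/r)^(2/3) = 99.383
dT = 5.38 * 99.383 / 6.856 = 77.988 K

77.988 K


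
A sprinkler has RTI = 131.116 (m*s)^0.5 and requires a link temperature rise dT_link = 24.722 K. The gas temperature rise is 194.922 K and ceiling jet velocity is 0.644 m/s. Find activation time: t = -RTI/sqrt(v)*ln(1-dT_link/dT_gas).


dT_link/dT_gas = 0.12683
ln(1 - 0.12683) = -0.13563
t = -131.116 / sqrt(0.644) * -0.13563 = 22.159 s

22.159 s


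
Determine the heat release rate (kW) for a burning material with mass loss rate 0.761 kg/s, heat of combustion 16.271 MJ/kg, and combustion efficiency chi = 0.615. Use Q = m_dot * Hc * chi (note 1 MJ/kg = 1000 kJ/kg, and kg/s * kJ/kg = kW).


Hc = 16.271 MJ/kg = 16.271 * 1000 kJ/kg = 16271 kJ/kg
Q = 0.761 kg/s * 16271 kJ/kg * 0.615 = 7615.1 kW

7615.1 kW


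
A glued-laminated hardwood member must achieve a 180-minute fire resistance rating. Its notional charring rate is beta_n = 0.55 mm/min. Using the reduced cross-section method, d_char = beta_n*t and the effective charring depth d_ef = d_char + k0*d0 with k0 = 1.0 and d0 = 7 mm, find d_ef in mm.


d_char = 0.55 * 180 = 99 mm
d_ef = 99 + 1.0*7 = 106 mm

106 mm


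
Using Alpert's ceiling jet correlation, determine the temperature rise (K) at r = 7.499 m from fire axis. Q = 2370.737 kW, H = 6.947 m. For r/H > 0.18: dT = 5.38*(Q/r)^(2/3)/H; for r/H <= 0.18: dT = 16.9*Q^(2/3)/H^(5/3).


r/H = 7.499 / 6.947 = 1.0795
r/H > 0.18, so dT = 5.38*(Q/r)^(2/3)/H
Q/r = 316.14
(Q/r)^(2/3) = 46.407
dT = 5.38 * 46.407 / 6.947 = 35.939 K

35.939 K


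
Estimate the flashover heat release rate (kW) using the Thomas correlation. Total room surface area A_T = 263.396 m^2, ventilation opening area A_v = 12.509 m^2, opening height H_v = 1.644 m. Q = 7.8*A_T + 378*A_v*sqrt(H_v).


7.8*A_T = 2054.5
sqrt(H_v) = 1.2822
378*A_v*sqrt(H_v) = 6062.7
Q = 2054.5 + 6062.7 = 8117.2 kW

8117.2 kW


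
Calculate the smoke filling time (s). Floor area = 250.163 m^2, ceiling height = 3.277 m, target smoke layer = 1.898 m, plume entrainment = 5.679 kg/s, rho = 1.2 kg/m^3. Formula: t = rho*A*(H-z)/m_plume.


H - z = 1.379 m
t = 1.2 * 250.163 * 1.379 / 5.679 = 72.895 s

72.895 s


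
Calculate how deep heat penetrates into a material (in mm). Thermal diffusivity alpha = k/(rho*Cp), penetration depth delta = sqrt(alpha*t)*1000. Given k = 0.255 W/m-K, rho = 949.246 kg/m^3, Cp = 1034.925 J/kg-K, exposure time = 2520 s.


alpha = 0.255 / (949.246 * 1034.925) = 2.5957e-07 m^2/s
alpha * t = 0.00065411
delta = sqrt(0.00065411) * 1000 = 25.576 mm

25.576 mm


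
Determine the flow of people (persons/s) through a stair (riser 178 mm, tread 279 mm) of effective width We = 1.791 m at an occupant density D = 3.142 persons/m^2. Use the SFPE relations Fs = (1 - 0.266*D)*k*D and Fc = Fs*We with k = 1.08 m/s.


1 - 0.266*D = 1 - 0.266*3.142 = 0.16423
Fs = 0.16423 * 1.08 * 3.142 = 0.55728 persons/(s*m)
Fc = 0.55728 * 1.791 = 0.99810 persons/s

0.99810 persons/s


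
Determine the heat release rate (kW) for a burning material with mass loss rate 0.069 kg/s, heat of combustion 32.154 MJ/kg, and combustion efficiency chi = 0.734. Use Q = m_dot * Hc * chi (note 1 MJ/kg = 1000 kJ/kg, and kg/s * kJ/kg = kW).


Hc = 32.154 MJ/kg = 32.154 * 1000 kJ/kg = 32154 kJ/kg
Q = 0.069 kg/s * 32154 kJ/kg * 0.734 = 1628.5 kW

1628.5 kW


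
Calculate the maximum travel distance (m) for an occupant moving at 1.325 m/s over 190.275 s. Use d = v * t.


d = 1.325 * 190.275 = 252.11 m

252.11 m


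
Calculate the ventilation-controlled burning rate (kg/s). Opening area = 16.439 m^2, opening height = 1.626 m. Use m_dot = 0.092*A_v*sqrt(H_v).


sqrt(H_v) = 1.2751
m_dot = 0.092 * 16.439 * 1.2751 = 1.9285 kg/s

1.9285 kg/s


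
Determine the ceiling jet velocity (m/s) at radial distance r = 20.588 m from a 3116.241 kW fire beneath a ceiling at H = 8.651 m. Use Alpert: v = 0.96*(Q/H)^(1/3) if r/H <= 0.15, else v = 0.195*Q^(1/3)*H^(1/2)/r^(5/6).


r/H = 20.588 / 8.651 = 2.3798
r/H > 0.15, so v = 0.195*Q^(1/3)*H^(1/2)/r^(5/6)
Q^(1/3) = 14.606
H^(1/2) = 2.9413
r^(5/6) = 12.436
v = 0.195 * 14.606 * 2.9413 / 12.436 = 0.67365 m/s

0.67365 m/s


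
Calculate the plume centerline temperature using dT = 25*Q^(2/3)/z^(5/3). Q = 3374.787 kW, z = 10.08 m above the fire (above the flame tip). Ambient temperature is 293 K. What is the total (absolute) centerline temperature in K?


Q^(2/3) = 224.99
z^(5/3) = 47.036
dT = 25 * 224.99 / 47.036 = 119.58 K
T = 293 + 119.58 = 412.58 K

412.58 K


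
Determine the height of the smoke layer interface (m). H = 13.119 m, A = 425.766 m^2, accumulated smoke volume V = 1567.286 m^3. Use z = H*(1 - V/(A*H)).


V/(A*H) = 0.28059
1 - 0.28059 = 0.71941
z = 13.119 * 0.71941 = 9.4379 m

9.4379 m


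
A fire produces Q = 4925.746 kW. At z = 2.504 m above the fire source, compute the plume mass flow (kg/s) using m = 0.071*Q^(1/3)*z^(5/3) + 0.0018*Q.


Q^(1/3) = 17.015
z^(5/3) = 4.6173
First term = 0.071 * 17.015 * 4.6173 = 5.5779
Second term = 0.0018 * 4925.746 = 8.8663
m = 14.444 kg/s

14.444 kg/s


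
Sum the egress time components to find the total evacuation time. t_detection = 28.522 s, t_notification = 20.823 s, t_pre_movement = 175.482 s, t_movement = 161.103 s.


Total = 28.522 + 20.823 + 175.482 + 161.103 = 385.93 s

385.93 s


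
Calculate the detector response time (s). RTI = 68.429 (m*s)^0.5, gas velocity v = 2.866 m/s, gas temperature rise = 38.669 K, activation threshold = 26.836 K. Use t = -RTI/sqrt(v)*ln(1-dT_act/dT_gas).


dT_act/dT_gas = 0.69399
ln(1 - 0.69399) = -1.1841
t = -68.429 / sqrt(2.866) * -1.1841 = 47.864 s

47.864 s


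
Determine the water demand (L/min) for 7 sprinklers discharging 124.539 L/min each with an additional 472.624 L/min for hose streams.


Sprinkler demand = 7 * 124.539 = 871.773 L/min
Total = 871.773 + 472.624 = 1344.397 L/min

1344.397 L/min


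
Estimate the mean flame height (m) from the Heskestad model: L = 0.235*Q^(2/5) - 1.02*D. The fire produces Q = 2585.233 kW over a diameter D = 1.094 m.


Q^(2/5) = 23.174
0.235 * Q^(2/5) = 5.4459
1.02 * D = 1.1159
L = 4.3300 m

4.3300 m


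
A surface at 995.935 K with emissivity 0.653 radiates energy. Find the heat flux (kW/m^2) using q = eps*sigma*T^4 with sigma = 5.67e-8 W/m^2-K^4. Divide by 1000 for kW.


T^4 = 9.8384e+11
q = 0.653 * 5.67e-8 * 9.8384e+11 / 1000 = 36.427 kW/m^2

36.427 kW/m^2


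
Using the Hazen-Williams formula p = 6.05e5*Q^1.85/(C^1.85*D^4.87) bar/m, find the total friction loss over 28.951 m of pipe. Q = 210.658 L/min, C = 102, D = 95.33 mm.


Q^1.85 = 19889
C^1.85 = 5198.9
D^4.87 = 4.3536e+09
p/m = 0.00053164 bar/m
p_total = 0.00053164 * 28.951 = 0.015391 bar

0.015391 bar


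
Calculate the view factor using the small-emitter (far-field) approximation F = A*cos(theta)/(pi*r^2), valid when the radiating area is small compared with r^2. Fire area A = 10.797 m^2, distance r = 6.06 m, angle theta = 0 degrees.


cos(0 deg) = 1
pi*r^2 = 115.37
F = 10.797 * 1 / 115.37 = 0.093585

0.093585


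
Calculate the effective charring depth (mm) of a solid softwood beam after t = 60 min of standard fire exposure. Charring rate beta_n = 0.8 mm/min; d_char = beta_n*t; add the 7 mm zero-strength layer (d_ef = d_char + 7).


d_char = 0.8 * 60 = 48 mm
d_ef = 48 + 1.0*7 = 55 mm

55 mm


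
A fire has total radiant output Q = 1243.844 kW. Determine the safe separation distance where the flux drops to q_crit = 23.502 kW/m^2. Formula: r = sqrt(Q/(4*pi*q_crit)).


4*pi*q_crit = 295.33
Q/(4*pi*q_crit) = 4.2116
r = sqrt(4.2116) = 2.0522 m

2.0522 m


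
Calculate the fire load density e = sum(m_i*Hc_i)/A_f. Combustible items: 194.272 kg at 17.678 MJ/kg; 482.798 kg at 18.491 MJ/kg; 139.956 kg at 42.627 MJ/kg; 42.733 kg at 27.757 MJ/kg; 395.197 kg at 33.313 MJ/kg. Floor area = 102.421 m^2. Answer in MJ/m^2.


Total energy = 194.272*17.678 + 482.798*18.491 + 139.956*42.627 + 42.733*27.757 + 395.197*33.313
= 3434.340 + 8927.418 + 5965.904 + 1186.140 + 13165.20
= 32679.00 MJ
e = 32679.00 / 102.421 = 319.07 MJ/m^2

319.07 MJ/m^2


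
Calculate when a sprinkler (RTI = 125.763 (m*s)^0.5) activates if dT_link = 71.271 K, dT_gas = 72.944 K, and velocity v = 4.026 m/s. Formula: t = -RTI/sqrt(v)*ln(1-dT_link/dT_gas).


dT_link/dT_gas = 0.97706
ln(1 - 0.97706) = -3.7751
t = -125.763 / sqrt(4.026) * -3.7751 = 236.61 s

236.61 s


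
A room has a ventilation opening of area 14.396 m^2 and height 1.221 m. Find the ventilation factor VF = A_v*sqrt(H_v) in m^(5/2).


sqrt(H_v) = 1.1050
VF = 14.396 * 1.1050 = 15.907 m^(5/2)

15.907 m^(5/2)


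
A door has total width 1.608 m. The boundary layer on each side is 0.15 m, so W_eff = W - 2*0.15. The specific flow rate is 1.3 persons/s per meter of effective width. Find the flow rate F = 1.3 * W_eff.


W_eff = 1.608 - 0.30 = 1.308 m
F = 1.3 * 1.308 = 1.7004 persons/s

1.7004 persons/s


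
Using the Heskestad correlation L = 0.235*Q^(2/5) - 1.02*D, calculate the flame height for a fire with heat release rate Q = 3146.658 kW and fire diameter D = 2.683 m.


Q^(2/5) = 25.069
0.235 * Q^(2/5) = 5.8913
1.02 * D = 2.7367
L = 3.1546 m

3.1546 m


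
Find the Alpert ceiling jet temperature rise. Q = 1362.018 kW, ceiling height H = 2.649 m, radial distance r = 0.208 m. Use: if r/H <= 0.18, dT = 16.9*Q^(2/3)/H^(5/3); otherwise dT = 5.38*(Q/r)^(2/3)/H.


r/H = 0.208 / 2.649 = 0.078520
r/H <= 0.18, so dT = 16.9*Q^(2/3)/H^(5/3)
Q^(2/3) = 122.87
H^(5/3) = 5.0715
dT = 16.9 * 122.87 / 5.0715 = 409.45 K

409.45 K


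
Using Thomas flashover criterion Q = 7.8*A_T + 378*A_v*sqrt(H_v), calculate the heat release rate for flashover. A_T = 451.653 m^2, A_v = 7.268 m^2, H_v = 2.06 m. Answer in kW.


7.8*A_T = 3522.9
sqrt(H_v) = 1.4353
378*A_v*sqrt(H_v) = 3943.1
Q = 3522.9 + 3943.1 = 7466.0 kW

7466.0 kW


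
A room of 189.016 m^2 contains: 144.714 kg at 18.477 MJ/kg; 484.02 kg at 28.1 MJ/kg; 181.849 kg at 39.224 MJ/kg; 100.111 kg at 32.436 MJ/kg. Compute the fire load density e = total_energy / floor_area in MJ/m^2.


Total energy = 144.714*18.477 + 484.02*28.1 + 181.849*39.224 + 100.111*32.436
= 2673.881 + 13600.962 + 7132.845 + 3247.200
= 26654.89 MJ
e = 26654.89 / 189.016 = 141.02 MJ/m^2

141.02 MJ/m^2


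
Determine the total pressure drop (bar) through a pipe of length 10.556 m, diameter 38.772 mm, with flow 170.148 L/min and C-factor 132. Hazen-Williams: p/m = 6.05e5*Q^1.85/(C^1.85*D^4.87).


Q^1.85 = 13398
C^1.85 = 8376.5
D^4.87 = 5.4461e+07
p/m = 0.017768 bar/m
p_total = 0.017768 * 10.556 = 0.18756 bar

0.18756 bar


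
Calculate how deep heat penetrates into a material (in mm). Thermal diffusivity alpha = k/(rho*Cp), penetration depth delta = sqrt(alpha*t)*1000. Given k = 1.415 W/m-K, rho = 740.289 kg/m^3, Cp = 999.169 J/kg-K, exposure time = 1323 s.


alpha = 1.415 / (740.289 * 999.169) = 1.9130e-06 m^2/s
alpha * t = 0.0025309
delta = sqrt(0.0025309) * 1000 = 50.308 mm

50.308 mm


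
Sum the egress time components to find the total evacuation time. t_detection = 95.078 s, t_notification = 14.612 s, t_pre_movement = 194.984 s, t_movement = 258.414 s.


Total = 95.078 + 14.612 + 194.984 + 258.414 = 563.088 s

563.088 s


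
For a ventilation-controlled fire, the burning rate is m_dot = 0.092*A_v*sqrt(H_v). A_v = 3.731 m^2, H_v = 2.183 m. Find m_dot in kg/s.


sqrt(H_v) = 1.4775
m_dot = 0.092 * 3.731 * 1.4775 = 0.50715 kg/s

0.50715 kg/s


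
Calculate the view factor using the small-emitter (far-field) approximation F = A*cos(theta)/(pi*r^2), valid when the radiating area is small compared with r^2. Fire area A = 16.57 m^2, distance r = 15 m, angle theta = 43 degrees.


cos(43 deg) = 0.73135
pi*r^2 = 706.86
F = 16.57 * 0.73135 / 706.86 = 0.017144

0.017144


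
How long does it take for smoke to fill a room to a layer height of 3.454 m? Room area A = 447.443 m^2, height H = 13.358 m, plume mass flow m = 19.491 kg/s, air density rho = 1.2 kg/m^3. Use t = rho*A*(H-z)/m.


H - z = 9.904 m
t = 1.2 * 447.443 * 9.904 / 19.491 = 272.83 s

272.83 s


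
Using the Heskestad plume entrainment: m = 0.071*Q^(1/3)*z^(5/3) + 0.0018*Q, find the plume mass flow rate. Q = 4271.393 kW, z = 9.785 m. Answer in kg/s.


Q^(1/3) = 16.225
z^(5/3) = 44.765
First term = 0.071 * 16.225 * 44.765 = 51.568
Second term = 0.0018 * 4271.393 = 7.6885
m = 59.257 kg/s

59.257 kg/s


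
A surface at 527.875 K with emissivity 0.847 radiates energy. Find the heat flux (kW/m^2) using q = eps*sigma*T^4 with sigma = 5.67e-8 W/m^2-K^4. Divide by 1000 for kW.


T^4 = 7.7647e+10
q = 0.847 * 5.67e-8 * 7.7647e+10 / 1000 = 3.7290 kW/m^2

3.7290 kW/m^2


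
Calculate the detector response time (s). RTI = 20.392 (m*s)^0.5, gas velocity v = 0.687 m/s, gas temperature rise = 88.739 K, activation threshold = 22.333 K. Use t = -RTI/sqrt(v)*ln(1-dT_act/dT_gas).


dT_act/dT_gas = 0.25167
ln(1 - 0.25167) = -0.28991
t = -20.392 / sqrt(0.687) * -0.28991 = 7.1326 s

7.1326 s


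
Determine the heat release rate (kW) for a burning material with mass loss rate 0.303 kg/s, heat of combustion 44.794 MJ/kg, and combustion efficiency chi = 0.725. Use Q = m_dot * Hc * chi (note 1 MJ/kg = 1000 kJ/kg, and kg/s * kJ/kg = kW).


Hc = 44.794 MJ/kg = 44.794 * 1000 kJ/kg = 44794 kJ/kg
Q = 0.303 kg/s * 44794 kJ/kg * 0.725 = 9840.1 kW

9840.1 kW


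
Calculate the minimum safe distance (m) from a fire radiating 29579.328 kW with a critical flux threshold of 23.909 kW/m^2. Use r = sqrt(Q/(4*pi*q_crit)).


4*pi*q_crit = 300.45
Q/(4*pi*q_crit) = 98.450
r = sqrt(98.450) = 9.9222 m

9.9222 m


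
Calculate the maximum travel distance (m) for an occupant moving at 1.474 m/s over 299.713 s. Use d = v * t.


d = 1.474 * 299.713 = 441.78 m

441.78 m


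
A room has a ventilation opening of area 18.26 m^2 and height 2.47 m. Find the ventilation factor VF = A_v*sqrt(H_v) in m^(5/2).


sqrt(H_v) = 1.5716
VF = 18.26 * 1.5716 = 28.698 m^(5/2)

28.698 m^(5/2)


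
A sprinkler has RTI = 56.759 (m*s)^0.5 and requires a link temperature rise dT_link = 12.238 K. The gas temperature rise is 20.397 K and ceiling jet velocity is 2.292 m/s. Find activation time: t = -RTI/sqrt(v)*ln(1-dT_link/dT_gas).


dT_link/dT_gas = 0.59999
ln(1 - 0.59999) = -0.91627
t = -56.759 / sqrt(2.292) * -0.91627 = 34.352 s

34.352 s


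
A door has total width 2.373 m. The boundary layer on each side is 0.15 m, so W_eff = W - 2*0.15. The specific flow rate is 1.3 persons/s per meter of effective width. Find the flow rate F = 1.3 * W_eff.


W_eff = 2.373 - 0.30 = 2.073 m
F = 1.3 * 2.073 = 2.6949 persons/s

2.6949 persons/s


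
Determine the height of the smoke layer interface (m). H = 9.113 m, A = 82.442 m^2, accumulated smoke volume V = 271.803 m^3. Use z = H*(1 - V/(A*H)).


V/(A*H) = 0.36178
1 - 0.36178 = 0.63822
z = 9.113 * 0.63822 = 5.8161 m

5.8161 m


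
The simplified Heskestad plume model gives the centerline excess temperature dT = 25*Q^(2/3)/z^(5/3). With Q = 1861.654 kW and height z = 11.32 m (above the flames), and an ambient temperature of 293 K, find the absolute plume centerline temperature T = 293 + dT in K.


Q^(2/3) = 151.33
z^(5/3) = 57.070
dT = 25 * 151.33 / 57.070 = 66.292 K
T = 293 + 66.292 = 359.29 K

359.29 K


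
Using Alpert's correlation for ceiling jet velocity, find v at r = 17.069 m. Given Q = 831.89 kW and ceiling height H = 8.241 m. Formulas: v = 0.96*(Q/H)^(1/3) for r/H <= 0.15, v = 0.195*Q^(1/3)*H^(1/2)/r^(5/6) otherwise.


r/H = 17.069 / 8.241 = 2.0712
r/H > 0.15, so v = 0.195*Q^(1/3)*H^(1/2)/r^(5/6)
Q^(1/3) = 9.4049
H^(1/2) = 2.8707
r^(5/6) = 10.638
v = 0.195 * 9.4049 * 2.8707 / 10.638 = 0.49493 m/s

0.49493 m/s


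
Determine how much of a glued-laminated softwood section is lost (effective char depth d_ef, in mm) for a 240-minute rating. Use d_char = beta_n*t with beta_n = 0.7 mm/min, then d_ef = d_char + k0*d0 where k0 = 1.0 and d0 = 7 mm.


d_char = 0.7 * 240 = 168 mm
d_ef = 168 + 1.0*7 = 175 mm

175 mm


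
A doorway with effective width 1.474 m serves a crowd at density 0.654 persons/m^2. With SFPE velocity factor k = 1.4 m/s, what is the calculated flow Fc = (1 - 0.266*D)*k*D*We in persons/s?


1 - 0.266*D = 1 - 0.266*0.654 = 0.82604
Fs = 0.82604 * 1.4 * 0.654 = 0.75632 persons/(s*m)
Fc = 0.75632 * 1.474 = 1.1148 persons/s

1.1148 persons/s


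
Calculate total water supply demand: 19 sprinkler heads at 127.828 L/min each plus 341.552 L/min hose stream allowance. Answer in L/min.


Sprinkler demand = 19 * 127.828 = 2428.732 L/min
Total = 2428.732 + 341.552 = 2770.284 L/min

2770.284 L/min


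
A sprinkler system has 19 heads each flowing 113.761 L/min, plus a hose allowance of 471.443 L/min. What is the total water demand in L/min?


Sprinkler demand = 19 * 113.761 = 2161.459 L/min
Total = 2161.459 + 471.443 = 2632.902 L/min

2632.902 L/min


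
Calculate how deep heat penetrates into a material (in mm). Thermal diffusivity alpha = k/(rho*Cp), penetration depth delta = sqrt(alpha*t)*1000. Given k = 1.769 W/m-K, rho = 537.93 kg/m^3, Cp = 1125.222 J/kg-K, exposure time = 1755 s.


alpha = 1.769 / (537.93 * 1125.222) = 2.9226e-06 m^2/s
alpha * t = 0.0051291
delta = sqrt(0.0051291) * 1000 = 71.618 mm

71.618 mm


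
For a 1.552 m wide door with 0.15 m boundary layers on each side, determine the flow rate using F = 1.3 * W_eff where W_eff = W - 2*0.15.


W_eff = 1.552 - 0.30 = 1.252 m
F = 1.3 * 1.252 = 1.6276 persons/s

1.6276 persons/s


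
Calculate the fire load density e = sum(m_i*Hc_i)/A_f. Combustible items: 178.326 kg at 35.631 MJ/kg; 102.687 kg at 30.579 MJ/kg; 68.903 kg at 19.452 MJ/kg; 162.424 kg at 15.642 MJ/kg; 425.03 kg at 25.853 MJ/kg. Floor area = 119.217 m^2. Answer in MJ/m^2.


Total energy = 178.326*35.631 + 102.687*30.579 + 68.903*19.452 + 162.424*15.642 + 425.03*25.853
= 6353.934 + 3140.066 + 1340.301 + 2540.636 + 10988.30
= 24363.24 MJ
e = 24363.24 / 119.217 = 204.36 MJ/m^2

204.36 MJ/m^2


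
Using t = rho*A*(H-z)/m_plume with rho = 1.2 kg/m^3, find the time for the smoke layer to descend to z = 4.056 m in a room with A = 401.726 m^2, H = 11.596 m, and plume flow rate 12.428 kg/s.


H - z = 7.54 m
t = 1.2 * 401.726 * 7.54 / 12.428 = 292.47 s

292.47 s


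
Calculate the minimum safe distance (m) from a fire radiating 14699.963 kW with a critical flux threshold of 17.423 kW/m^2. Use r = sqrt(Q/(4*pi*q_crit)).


4*pi*q_crit = 218.94
Q/(4*pi*q_crit) = 67.140
r = sqrt(67.140) = 8.1939 m

8.1939 m


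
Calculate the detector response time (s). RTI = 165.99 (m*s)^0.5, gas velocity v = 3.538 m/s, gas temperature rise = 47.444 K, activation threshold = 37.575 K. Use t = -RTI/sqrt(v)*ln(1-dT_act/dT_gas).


dT_act/dT_gas = 0.79199
ln(1 - 0.79199) = -1.5702
t = -165.99 / sqrt(3.538) * -1.5702 = 138.56 s

138.56 s


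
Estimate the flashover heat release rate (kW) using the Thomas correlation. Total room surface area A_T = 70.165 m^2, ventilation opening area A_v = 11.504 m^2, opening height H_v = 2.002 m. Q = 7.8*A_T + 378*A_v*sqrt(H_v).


7.8*A_T = 547.287
sqrt(H_v) = 1.4149
378*A_v*sqrt(H_v) = 6152.8
Q = 547.287 + 6152.8 = 6700.1 kW

6700.1 kW


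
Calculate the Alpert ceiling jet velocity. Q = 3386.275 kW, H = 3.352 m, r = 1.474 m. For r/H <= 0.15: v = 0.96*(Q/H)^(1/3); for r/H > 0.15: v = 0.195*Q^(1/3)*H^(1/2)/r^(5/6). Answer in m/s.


r/H = 1.474 / 3.352 = 0.43974
r/H > 0.15, so v = 0.195*Q^(1/3)*H^(1/2)/r^(5/6)
Q^(1/3) = 15.017
H^(1/2) = 1.8308
r^(5/6) = 1.3817
v = 0.195 * 15.017 * 1.8308 / 1.3817 = 3.8801 m/s

3.8801 m/s


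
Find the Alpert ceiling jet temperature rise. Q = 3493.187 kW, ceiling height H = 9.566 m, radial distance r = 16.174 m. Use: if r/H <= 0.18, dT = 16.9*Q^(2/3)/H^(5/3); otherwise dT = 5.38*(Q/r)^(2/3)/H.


r/H = 16.174 / 9.566 = 1.6908
r/H > 0.18, so dT = 5.38*(Q/r)^(2/3)/H
Q/r = 215.98
(Q/r)^(2/3) = 35.997
dT = 5.38 * 35.997 / 9.566 = 20.245 K

20.245 K


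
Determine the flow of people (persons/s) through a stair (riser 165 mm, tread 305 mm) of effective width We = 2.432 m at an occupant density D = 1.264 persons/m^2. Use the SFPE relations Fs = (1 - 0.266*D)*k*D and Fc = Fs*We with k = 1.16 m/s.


1 - 0.266*D = 1 - 0.266*1.264 = 0.66378
Fs = 0.66378 * 1.16 * 1.264 = 0.97325 persons/(s*m)
Fc = 0.97325 * 2.432 = 2.3670 persons/s

2.3670 persons/s


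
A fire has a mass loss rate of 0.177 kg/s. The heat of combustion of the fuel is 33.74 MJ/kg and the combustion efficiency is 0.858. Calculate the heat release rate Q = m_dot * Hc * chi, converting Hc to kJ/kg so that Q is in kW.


Hc = 33.74 MJ/kg = 33.74 * 1000 kJ/kg = 33740 kJ/kg
Q = 0.177 kg/s * 33740 kJ/kg * 0.858 = 5124.0 kW

5124.0 kW


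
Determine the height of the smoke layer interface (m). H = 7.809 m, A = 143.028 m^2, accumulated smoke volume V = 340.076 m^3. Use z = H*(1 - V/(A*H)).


V/(A*H) = 0.30448
1 - 0.30448 = 0.69552
z = 7.809 * 0.69552 = 5.4313 m

5.4313 m


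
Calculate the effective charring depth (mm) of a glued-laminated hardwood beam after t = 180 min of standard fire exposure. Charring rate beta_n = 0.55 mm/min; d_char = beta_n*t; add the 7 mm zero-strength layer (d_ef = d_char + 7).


d_char = 0.55 * 180 = 99 mm
d_ef = 99 + 1.0*7 = 106 mm

106 mm


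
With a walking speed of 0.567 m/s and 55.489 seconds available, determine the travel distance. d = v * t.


d = 0.567 * 55.489 = 31.462 m

31.462 m


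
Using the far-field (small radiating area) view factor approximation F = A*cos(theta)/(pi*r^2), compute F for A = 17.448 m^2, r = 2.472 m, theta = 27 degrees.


cos(27 deg) = 0.89101
pi*r^2 = 19.198
F = 17.448 * 0.89101 / 19.198 = 0.80980

0.80980


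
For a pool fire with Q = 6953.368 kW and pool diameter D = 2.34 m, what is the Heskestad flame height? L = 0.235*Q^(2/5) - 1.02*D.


Q^(2/5) = 34.425
0.235 * Q^(2/5) = 8.0900
1.02 * D = 2.3868
L = 5.7032 m

5.7032 m


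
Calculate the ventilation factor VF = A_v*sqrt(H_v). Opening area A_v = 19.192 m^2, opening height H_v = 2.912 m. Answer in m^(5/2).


sqrt(H_v) = 1.7065
VF = 19.192 * 1.7065 = 32.750 m^(5/2)

32.750 m^(5/2)


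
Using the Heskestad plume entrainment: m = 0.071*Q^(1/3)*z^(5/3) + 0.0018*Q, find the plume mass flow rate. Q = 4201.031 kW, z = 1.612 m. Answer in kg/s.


Q^(1/3) = 16.136
z^(5/3) = 2.2162
First term = 0.071 * 16.136 * 2.2162 = 2.5389
Second term = 0.0018 * 4201.031 = 7.5619
m = 10.101 kg/s

10.101 kg/s


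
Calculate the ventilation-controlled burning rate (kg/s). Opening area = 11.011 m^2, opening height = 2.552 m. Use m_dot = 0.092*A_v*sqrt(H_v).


sqrt(H_v) = 1.5975
m_dot = 0.092 * 11.011 * 1.5975 = 1.6183 kg/s

1.6183 kg/s


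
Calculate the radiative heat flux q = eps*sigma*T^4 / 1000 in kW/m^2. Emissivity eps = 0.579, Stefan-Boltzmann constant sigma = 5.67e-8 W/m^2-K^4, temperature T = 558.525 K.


T^4 = 9.7313e+10
q = 0.579 * 5.67e-8 * 9.7313e+10 / 1000 = 3.1947 kW/m^2

3.1947 kW/m^2


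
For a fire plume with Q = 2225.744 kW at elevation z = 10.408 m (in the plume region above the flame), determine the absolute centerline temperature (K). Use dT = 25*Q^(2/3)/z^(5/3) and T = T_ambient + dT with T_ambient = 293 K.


Q^(2/3) = 170.47
z^(5/3) = 49.615
dT = 25 * 170.47 / 49.615 = 85.897 K
T = 293 + 85.897 = 378.90 K

378.90 K
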